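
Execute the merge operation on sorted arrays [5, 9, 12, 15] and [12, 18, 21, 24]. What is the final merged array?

Merging process:

Compare 5 vs 12: take 5 from left. Merged: [5]
Compare 9 vs 12: take 9 from left. Merged: [5, 9]
Compare 12 vs 12: take 12 from left. Merged: [5, 9, 12]
Compare 15 vs 12: take 12 from right. Merged: [5, 9, 12, 12]
Compare 15 vs 18: take 15 from left. Merged: [5, 9, 12, 12, 15]
Append remaining from right: [18, 21, 24]. Merged: [5, 9, 12, 12, 15, 18, 21, 24]

Final merged array: [5, 9, 12, 12, 15, 18, 21, 24]
Total comparisons: 5

The merged array is [5, 9, 12, 12, 15, 18, 21, 24], requiring 5 comparisons. The merge step runs in O(n) time where n is the total number of elements.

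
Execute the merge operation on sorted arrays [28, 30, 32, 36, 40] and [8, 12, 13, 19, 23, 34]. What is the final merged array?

Merging process:

Compare 28 vs 8: take 8 from right. Merged: [8]
Compare 28 vs 12: take 12 from right. Merged: [8, 12]
Compare 28 vs 13: take 13 from right. Merged: [8, 12, 13]
Compare 28 vs 19: take 19 from right. Merged: [8, 12, 13, 19]
Compare 28 vs 23: take 23 from right. Merged: [8, 12, 13, 19, 23]
Compare 28 vs 34: take 28 from left. Merged: [8, 12, 13, 19, 23, 28]
Compare 30 vs 34: take 30 from left. Merged: [8, 12, 13, 19, 23, 28, 30]
Compare 32 vs 34: take 32 from left. Merged: [8, 12, 13, 19, 23, 28, 30, 32]
Compare 36 vs 34: take 34 from right. Merged: [8, 12, 13, 19, 23, 28, 30, 32, 34]
Append remaining from left: [36, 40]. Merged: [8, 12, 13, 19, 23, 28, 30, 32, 34, 36, 40]

Final merged array: [8, 12, 13, 19, 23, 28, 30, 32, 34, 36, 40]
Total comparisons: 9

The merged array is [8, 12, 13, 19, 23, 28, 30, 32, 34, 36, 40], requiring 9 comparisons. The merge step runs in O(n) time where n is the total number of elements.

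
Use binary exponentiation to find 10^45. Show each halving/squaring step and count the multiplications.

Computing 10^45 by squaring (build up from 10^1; each line after the first costs one multiplication):

10^1 = 10
10^2 = (10^1)^2 = 10^2 = 100
10^4 = (10^2)^2 = 100^2 = 10000
10^5 = 10 * 10^4 = 10 * 10000 = 100000
10^10 = (10^5)^2 = 100000^2 = 10000000000
10^11 = 10 * 10^10 = 10 * 10000000000 = 100000000000
10^22 = (10^11)^2 = 100000000000^2 = 10000000000000000000000
10^44 = (10^22)^2 = 10000000000000000000000^2 = 100000000000000000000000000000000000000000000
10^45 = 10 * 10^44 = 10 * 100000000000000000000000000000000000000000000 = 1000000000000000000000000000000000000000000000

Result: 1000000000000000000000000000000000000000000000
Multiplications needed: 8 (8 lines after 10^1)

10^45 = 1000000000000000000000000000000000000000000000. Using exponentiation by squaring, this requires 8 multiplications. The key idea: if the exponent is even, square the half-power; if odd, multiply by the base once.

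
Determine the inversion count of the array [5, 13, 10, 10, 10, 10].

Finding inversions in [5, 13, 10, 10, 10, 10]:

(1, 2): arr[1]=13 > arr[2]=10
(1, 3): arr[1]=13 > arr[3]=10
(1, 4): arr[1]=13 > arr[4]=10
(1, 5): arr[1]=13 > arr[5]=10

Total inversions: 4

The array has 4 inversion(s): (1,2), (1,3), (1,4), (1,5). Each pair (i,j) satisfies i < j and arr[i] > arr[j].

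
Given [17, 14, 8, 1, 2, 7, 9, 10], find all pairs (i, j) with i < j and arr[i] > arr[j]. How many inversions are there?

Finding inversions in [17, 14, 8, 1, 2, 7, 9, 10]:

(0, 1): arr[0]=17 > arr[1]=14
(0, 2): arr[0]=17 > arr[2]=8
(0, 3): arr[0]=17 > arr[3]=1
(0, 4): arr[0]=17 > arr[4]=2
(0, 5): arr[0]=17 > arr[5]=7
(0, 6): arr[0]=17 > arr[6]=9
(0, 7): arr[0]=17 > arr[7]=10
(1, 2): arr[1]=14 > arr[2]=8
(1, 3): arr[1]=14 > arr[3]=1
(1, 4): arr[1]=14 > arr[4]=2
(1, 5): arr[1]=14 > arr[5]=7
(1, 6): arr[1]=14 > arr[6]=9
(1, 7): arr[1]=14 > arr[7]=10
(2, 3): arr[2]=8 > arr[3]=1
(2, 4): arr[2]=8 > arr[4]=2
(2, 5): arr[2]=8 > arr[5]=7

Total inversions: 16

The array has 16 inversion(s): (0,1), (0,2), (0,3), (0,4), (0,5), (0,6), (0,7), (1,2), (1,3), (1,4), (1,5), (1,6), (1,7), (2,3), (2,4), (2,5). Each pair (i,j) satisfies i < j and arr[i] > arr[j].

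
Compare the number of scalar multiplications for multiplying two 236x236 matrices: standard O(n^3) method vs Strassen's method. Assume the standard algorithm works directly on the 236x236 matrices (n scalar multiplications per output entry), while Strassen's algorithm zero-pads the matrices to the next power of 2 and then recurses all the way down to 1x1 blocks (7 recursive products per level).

Matrix multiplication for 236x236 matrices:

Strassen's algorithm requires power-of-2 dimensions. Pad 236x236 to 256x256 (next power of 2).

Standard algorithm: 236^3 = 13144256 multiplications
Strassen's algorithm: 7^(log2(256)) = 7^8 = 5764801 multiplications
Savings: 13144256 - 5764801 = 7379455 multiplications

Standard: 13144256 multiplications (236^3). Strassen: 5764801 multiplications (7^8, after padding to 256x256). Strassen reduces 8 recursive multiplications to 7 at each level.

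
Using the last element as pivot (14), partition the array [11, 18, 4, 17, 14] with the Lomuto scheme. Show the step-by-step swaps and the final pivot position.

Lomuto partition with pivot = 14:

Initial array: [11, 18, 4, 17, 14]

arr[0]=11 <= 14: swap with position 0, array becomes [11, 18, 4, 17, 14]
arr[1]=18 > 14: no swap
arr[2]=4 <= 14: swap with position 1, array becomes [11, 4, 18, 17, 14]
arr[3]=17 > 14: no swap

Place pivot at position 2: [11, 4, 14, 17, 18]
Pivot position: 2

After partitioning with pivot 14, the array becomes [11, 4, 14, 17, 18]. The pivot is placed at index 2. All elements to the left of the pivot are <= 14, and all elements to the right are > 14.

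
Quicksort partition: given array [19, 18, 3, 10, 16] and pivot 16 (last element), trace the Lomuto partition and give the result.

Lomuto partition with pivot = 16:

Initial array: [19, 18, 3, 10, 16]

arr[0]=19 > 16: no swap
arr[1]=18 > 16: no swap
arr[2]=3 <= 16: swap with position 0, array becomes [3, 18, 19, 10, 16]
arr[3]=10 <= 16: swap with position 1, array becomes [3, 10, 19, 18, 16]

Place pivot at position 2: [3, 10, 16, 18, 19]
Pivot position: 2

After partitioning with pivot 16, the array becomes [3, 10, 16, 18, 19]. The pivot is placed at index 2. All elements to the left of the pivot are <= 16, and all elements to the right are > 16.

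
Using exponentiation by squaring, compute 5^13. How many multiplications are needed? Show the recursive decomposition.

Computing 5^13 by squaring (build up from 5^1; each line after the first costs one multiplication):

5^1 = 5
5^2 = (5^1)^2 = 5^2 = 25
5^3 = 5 * 5^2 = 5 * 25 = 125
5^6 = (5^3)^2 = 125^2 = 15625
5^12 = (5^6)^2 = 15625^2 = 244140625
5^13 = 5 * 5^12 = 5 * 244140625 = 1220703125

Result: 1220703125
Multiplications needed: 5 (5 lines after 5^1)

5^13 = 1220703125. Using exponentiation by squaring, this requires 5 multiplications. The key idea: if the exponent is even, square the half-power; if odd, multiply by the base once.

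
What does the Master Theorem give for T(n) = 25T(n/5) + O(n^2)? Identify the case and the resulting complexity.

Master Theorem for T(n) = 25T(n/5) + O(n^2):

a = 25, b = 5, c = 2
log_b(a) = log_5(25) = 2.0000

Case 2: c = 2 = log_5(25) = 2.0000
T(n) = O(n^2 log n) = O(n^2 log n)

For T(n) = 25T(n/5) + O(n^2): log_5(25) = 2.0000. This is Case 2 of the Master Theorem (c = log_b(a), equal work at all levels), giving O(n^2 log n).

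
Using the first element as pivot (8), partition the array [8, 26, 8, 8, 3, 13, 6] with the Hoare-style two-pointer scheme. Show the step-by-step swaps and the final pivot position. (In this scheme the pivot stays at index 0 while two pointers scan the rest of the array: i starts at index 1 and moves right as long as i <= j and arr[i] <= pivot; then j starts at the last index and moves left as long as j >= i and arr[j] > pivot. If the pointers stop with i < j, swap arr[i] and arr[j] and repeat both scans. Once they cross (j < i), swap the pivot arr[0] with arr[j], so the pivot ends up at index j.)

Hoare-style two-pointer partition with pivot = 8:

Initial array: [8, 26, 8, 8, 3, 13, 6]

Pointers start at i = 1, j = 6.
i stops at index 1 (arr[1]=26 > 8), j stops at index 6 (arr[6]=6 <= 8): swap arr[1] and arr[6], array becomes [8, 6, 8, 8, 3, 13, 26]
i ends at 5, j ends at 4: the pointers have crossed (j < i), so scanning stops.

Swap pivot arr[0] with arr[4] to place pivot at position 4: [3, 6, 8, 8, 8, 13, 26]
Pivot position: 4

After partitioning with pivot 8, the array becomes [3, 6, 8, 8, 8, 13, 26]. The pivot is placed at index 4. All elements to the left of the pivot are <= 8, and all elements to the right are > 8.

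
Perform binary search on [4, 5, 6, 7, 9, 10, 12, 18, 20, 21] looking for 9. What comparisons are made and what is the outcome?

Binary search for 9 in [4, 5, 6, 7, 9, 10, 12, 18, 20, 21]:

lo=0, hi=9, mid=4, arr[mid]=9 -> Found target at index 4!

Binary search finds 9 at index 4 after 1 comparisons. The search repeatedly halves the search space by comparing with the middle element.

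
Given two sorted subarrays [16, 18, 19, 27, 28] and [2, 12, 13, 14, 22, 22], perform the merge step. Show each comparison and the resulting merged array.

Merging process:

Compare 16 vs 2: take 2 from right. Merged: [2]
Compare 16 vs 12: take 12 from right. Merged: [2, 12]
Compare 16 vs 13: take 13 from right. Merged: [2, 12, 13]
Compare 16 vs 14: take 14 from right. Merged: [2, 12, 13, 14]
Compare 16 vs 22: take 16 from left. Merged: [2, 12, 13, 14, 16]
Compare 18 vs 22: take 18 from left. Merged: [2, 12, 13, 14, 16, 18]
Compare 19 vs 22: take 19 from left. Merged: [2, 12, 13, 14, 16, 18, 19]
Compare 27 vs 22: take 22 from right. Merged: [2, 12, 13, 14, 16, 18, 19, 22]
Compare 27 vs 22: take 22 from right. Merged: [2, 12, 13, 14, 16, 18, 19, 22, 22]
Append remaining from left: [27, 28]. Merged: [2, 12, 13, 14, 16, 18, 19, 22, 22, 27, 28]

Final merged array: [2, 12, 13, 14, 16, 18, 19, 22, 22, 27, 28]
Total comparisons: 9

The merged array is [2, 12, 13, 14, 16, 18, 19, 22, 22, 27, 28], requiring 9 comparisons. The merge step runs in O(n) time where n is the total number of elements.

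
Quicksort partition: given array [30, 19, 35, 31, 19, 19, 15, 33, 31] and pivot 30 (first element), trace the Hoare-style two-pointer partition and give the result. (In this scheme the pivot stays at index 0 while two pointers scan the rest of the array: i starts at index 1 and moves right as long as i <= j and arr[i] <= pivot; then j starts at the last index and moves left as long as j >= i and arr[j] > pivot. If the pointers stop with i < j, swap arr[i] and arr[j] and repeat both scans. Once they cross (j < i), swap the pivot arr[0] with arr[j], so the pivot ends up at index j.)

Hoare-style two-pointer partition with pivot = 30:

Initial array: [30, 19, 35, 31, 19, 19, 15, 33, 31]

Pointers start at i = 1, j = 8.
i stops at index 2 (arr[2]=35 > 30), j stops at index 6 (arr[6]=15 <= 30): swap arr[2] and arr[6], array becomes [30, 19, 15, 31, 19, 19, 35, 33, 31]
i stops at index 3 (arr[3]=31 > 30), j stops at index 5 (arr[5]=19 <= 30): swap arr[3] and arr[5], array becomes [30, 19, 15, 19, 19, 31, 35, 33, 31]
i ends at 5, j ends at 4: the pointers have crossed (j < i), so scanning stops.

Swap pivot arr[0] with arr[4] to place pivot at position 4: [19, 19, 15, 19, 30, 31, 35, 33, 31]
Pivot position: 4

After partitioning with pivot 30, the array becomes [19, 19, 15, 19, 30, 31, 35, 33, 31]. The pivot is placed at index 4. All elements to the left of the pivot are <= 30, and all elements to the right are > 30.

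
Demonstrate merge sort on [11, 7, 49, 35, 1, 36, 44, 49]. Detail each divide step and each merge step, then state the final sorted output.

Merge sort trace:

Split: [11, 7, 49, 35, 1, 36, 44, 49] -> [11, 7, 49, 35] and [1, 36, 44, 49]
  Split: [11, 7, 49, 35] -> [11, 7] and [49, 35]
    Split: [11, 7] -> [11] and [7]
    Merge: [11] + [7] -> [7, 11]
    Split: [49, 35] -> [49] and [35]
    Merge: [49] + [35] -> [35, 49]
  Merge: [7, 11] + [35, 49] -> [7, 11, 35, 49]
  Split: [1, 36, 44, 49] -> [1, 36] and [44, 49]
    Split: [1, 36] -> [1] and [36]
    Merge: [1] + [36] -> [1, 36]
    Split: [44, 49] -> [44] and [49]
    Merge: [44] + [49] -> [44, 49]
  Merge: [1, 36] + [44, 49] -> [1, 36, 44, 49]
Merge: [7, 11, 35, 49] + [1, 36, 44, 49] -> [1, 7, 11, 35, 36, 44, 49, 49]

Final sorted array: [1, 7, 11, 35, 36, 44, 49, 49]

The merge sort proceeds by recursively splitting the array and merging sorted halves.
After all merges, the sorted array is [1, 7, 11, 35, 36, 44, 49, 49].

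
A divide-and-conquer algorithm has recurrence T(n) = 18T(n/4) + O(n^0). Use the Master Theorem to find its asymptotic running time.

Master Theorem for T(n) = 18T(n/4) + O(n^0):

a = 18, b = 4, c = 0
log_b(a) = log_4(18) = 2.0850

Case 1: c = 0 < log_4(18) = 2.0850
T(n) = O(n^(log_4 18))

For T(n) = 18T(n/4) + O(n^0): log_4(18) = 2.0850. This is Case 1 of the Master Theorem (c < log_b(a), work dominated by leaves), giving O(n^(log_4 18)).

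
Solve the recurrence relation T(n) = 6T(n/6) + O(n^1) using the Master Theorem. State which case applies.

Master Theorem for T(n) = 6T(n/6) + O(n^1):

a = 6, b = 6, c = 1
log_b(a) = log_6(6) = 1.0000

Case 2: c = 1 = log_6(6) = 1.0000
T(n) = O(n^1 log n) = O(n log n)

For T(n) = 6T(n/6) + O(n^1): log_6(6) = 1.0000. This is Case 2 of the Master Theorem (c = log_b(a), equal work at all levels), giving O(n log n).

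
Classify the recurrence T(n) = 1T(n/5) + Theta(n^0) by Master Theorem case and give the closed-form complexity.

Master Theorem for T(n) = 1T(n/5) + O(n^0):

a = 1, b = 5, c = 0
log_b(a) = log_5(1) = 0.0000

Case 2: c = 0 = log_5(1) = 0.0000
T(n) = O(n^0 log n) = O(log n)

For T(n) = 1T(n/5) + O(n^0): log_5(1) = 0.0000. This is Case 2 of the Master Theorem (c = log_b(a), equal work at all levels), giving O(log n).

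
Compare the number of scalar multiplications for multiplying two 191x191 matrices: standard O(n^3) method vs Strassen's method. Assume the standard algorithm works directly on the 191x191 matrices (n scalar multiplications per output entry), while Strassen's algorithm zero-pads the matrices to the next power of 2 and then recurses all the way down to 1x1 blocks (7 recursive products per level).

Matrix multiplication for 191x191 matrices:

Strassen's algorithm requires power-of-2 dimensions. Pad 191x191 to 256x256 (next power of 2).

Standard algorithm: 191^3 = 6967871 multiplications
Strassen's algorithm: 7^(log2(256)) = 7^8 = 5764801 multiplications
Savings: 6967871 - 5764801 = 1203070 multiplications

Standard: 6967871 multiplications (191^3). Strassen: 5764801 multiplications (7^8, after padding to 256x256). Strassen reduces 8 recursive multiplications to 7 at each level.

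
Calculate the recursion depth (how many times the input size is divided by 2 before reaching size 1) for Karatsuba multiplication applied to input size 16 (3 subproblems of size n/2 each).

For divide and conquer with division factor 2:

Problem sizes at each level:
Level 0: 16
Level 1: 8
Level 2: 4
Level 3: 2
Level 4: 1

The root is level 0 and the size-1 base case is level 4 (the tree spans levels 0 through 4, i.e. 5 levels counting the root), so the depth is the number of divisions: log_2(16) = 4

The recursion tree depth is log_2(16) = 4. At each level, the problem size is divided by 2, so it takes 4 divisions to reduce to a base case of size 1. The algorithm makes 3 recursive calls at each level.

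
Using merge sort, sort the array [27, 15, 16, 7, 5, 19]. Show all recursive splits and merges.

Merge sort trace:

Split: [27, 15, 16, 7, 5, 19] -> [27, 15, 16] and [7, 5, 19]
  Split: [27, 15, 16] -> [27] and [15, 16]
    Split: [15, 16] -> [15] and [16]
    Merge: [15] + [16] -> [15, 16]
  Merge: [27] + [15, 16] -> [15, 16, 27]
  Split: [7, 5, 19] -> [7] and [5, 19]
    Split: [5, 19] -> [5] and [19]
    Merge: [5] + [19] -> [5, 19]
  Merge: [7] + [5, 19] -> [5, 7, 19]
Merge: [15, 16, 27] + [5, 7, 19] -> [5, 7, 15, 16, 19, 27]

Final sorted array: [5, 7, 15, 16, 19, 27]

The merge sort proceeds by recursively splitting the array and merging sorted halves.
After all merges, the sorted array is [5, 7, 15, 16, 19, 27].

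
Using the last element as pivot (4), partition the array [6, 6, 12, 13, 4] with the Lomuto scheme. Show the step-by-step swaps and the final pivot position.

Lomuto partition with pivot = 4:

Initial array: [6, 6, 12, 13, 4]

arr[0]=6 > 4: no swap
arr[1]=6 > 4: no swap
arr[2]=12 > 4: no swap
arr[3]=13 > 4: no swap

Place pivot at position 0: [4, 6, 12, 13, 6]
Pivot position: 0

After partitioning with pivot 4, the array becomes [4, 6, 12, 13, 6]. The pivot is placed at index 0. All elements to the left of the pivot are <= 4, and all elements to the right are > 4.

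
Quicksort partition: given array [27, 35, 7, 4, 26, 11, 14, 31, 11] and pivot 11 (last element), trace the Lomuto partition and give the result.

Lomuto partition with pivot = 11:

Initial array: [27, 35, 7, 4, 26, 11, 14, 31, 11]

arr[0]=27 > 11: no swap
arr[1]=35 > 11: no swap
arr[2]=7 <= 11: swap with position 0, array becomes [7, 35, 27, 4, 26, 11, 14, 31, 11]
arr[3]=4 <= 11: swap with position 1, array becomes [7, 4, 27, 35, 26, 11, 14, 31, 11]
arr[4]=26 > 11: no swap
arr[5]=11 <= 11: swap with position 2, array becomes [7, 4, 11, 35, 26, 27, 14, 31, 11]
arr[6]=14 > 11: no swap
arr[7]=31 > 11: no swap

Place pivot at position 3: [7, 4, 11, 11, 26, 27, 14, 31, 35]
Pivot position: 3

After partitioning with pivot 11, the array becomes [7, 4, 11, 11, 26, 27, 14, 31, 35]. The pivot is placed at index 3. All elements to the left of the pivot are <= 11, and all elements to the right are > 11.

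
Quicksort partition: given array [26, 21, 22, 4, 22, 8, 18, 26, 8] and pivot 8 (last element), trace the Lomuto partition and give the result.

Lomuto partition with pivot = 8:

Initial array: [26, 21, 22, 4, 22, 8, 18, 26, 8]

arr[0]=26 > 8: no swap
arr[1]=21 > 8: no swap
arr[2]=22 > 8: no swap
arr[3]=4 <= 8: swap with position 0, array becomes [4, 21, 22, 26, 22, 8, 18, 26, 8]
arr[4]=22 > 8: no swap
arr[5]=8 <= 8: swap with position 1, array becomes [4, 8, 22, 26, 22, 21, 18, 26, 8]
arr[6]=18 > 8: no swap
arr[7]=26 > 8: no swap

Place pivot at position 2: [4, 8, 8, 26, 22, 21, 18, 26, 22]
Pivot position: 2

After partitioning with pivot 8, the array becomes [4, 8, 8, 26, 22, 21, 18, 26, 22]. The pivot is placed at index 2. All elements to the left of the pivot are <= 8, and all elements to the right are > 8.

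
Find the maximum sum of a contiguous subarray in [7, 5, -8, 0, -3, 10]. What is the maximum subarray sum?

Using Kadane's algorithm on [7, 5, -8, 0, -3, 10]:

Scanning through the array:
Position 1 (value 5): max_ending_here = 12, max_so_far = 12
Position 2 (value -8): max_ending_here = 4, max_so_far = 12
Position 3 (value 0): max_ending_here = 4, max_so_far = 12
Position 4 (value -3): max_ending_here = 1, max_so_far = 12
Position 5 (value 10): max_ending_here = 11, max_so_far = 12

Maximum subarray: [7, 5]
Maximum sum: 12

The maximum subarray is [7, 5] with sum 12. This subarray runs from index 0 to index 1.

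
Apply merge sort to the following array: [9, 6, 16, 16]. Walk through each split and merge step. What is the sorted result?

Merge sort trace:

Split: [9, 6, 16, 16] -> [9, 6] and [16, 16]
  Split: [9, 6] -> [9] and [6]
  Merge: [9] + [6] -> [6, 9]
  Split: [16, 16] -> [16] and [16]
  Merge: [16] + [16] -> [16, 16]
Merge: [6, 9] + [16, 16] -> [6, 9, 16, 16]

Final sorted array: [6, 9, 16, 16]

The merge sort proceeds by recursively splitting the array and merging sorted halves.
After all merges, the sorted array is [6, 9, 16, 16].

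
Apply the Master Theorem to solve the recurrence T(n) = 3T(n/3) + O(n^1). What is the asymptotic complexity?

Master Theorem for T(n) = 3T(n/3) + O(n^1):

a = 3, b = 3, c = 1
log_b(a) = log_3(3) = 1.0000

Case 2: c = 1 = log_3(3) = 1.0000
T(n) = O(n^1 log n) = O(n log n)

For T(n) = 3T(n/3) + O(n^1): log_3(3) = 1.0000. This is Case 2 of the Master Theorem (c = log_b(a), equal work at all levels), giving O(n log n).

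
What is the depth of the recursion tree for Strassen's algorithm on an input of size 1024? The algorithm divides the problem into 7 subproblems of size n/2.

For divide and conquer with division factor 2:

Problem sizes at each level:
Level 0: 1024
Level 1: 512
Level 2: 256
Level 3: 128
Level 4: 64
Level 5: 32
Level 6: 16
Level 7: 8
Level 8: 4
Level 9: 2
Level 10: 1

The root is level 0 and the size-1 base case is level 10 (the tree spans levels 0 through 10, i.e. 11 levels counting the root), so the depth is the number of divisions: log_2(1024) = 10

The recursion tree depth is log_2(1024) = 10. At each level, the problem size is divided by 2, so it takes 10 divisions to reduce to a base case of size 1. The algorithm makes 7 recursive calls at each level.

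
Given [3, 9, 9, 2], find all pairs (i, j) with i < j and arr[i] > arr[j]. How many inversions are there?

Finding inversions in [3, 9, 9, 2]:

(0, 3): arr[0]=3 > arr[3]=2
(1, 3): arr[1]=9 > arr[3]=2
(2, 3): arr[2]=9 > arr[3]=2

Total inversions: 3

The array has 3 inversion(s): (0,3), (1,3), (2,3). Each pair (i,j) satisfies i < j and arr[i] > arr[j].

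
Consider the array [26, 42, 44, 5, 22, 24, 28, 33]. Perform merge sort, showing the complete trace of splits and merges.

Merge sort trace:

Split: [26, 42, 44, 5, 22, 24, 28, 33] -> [26, 42, 44, 5] and [22, 24, 28, 33]
  Split: [26, 42, 44, 5] -> [26, 42] and [44, 5]
    Split: [26, 42] -> [26] and [42]
    Merge: [26] + [42] -> [26, 42]
    Split: [44, 5] -> [44] and [5]
    Merge: [44] + [5] -> [5, 44]
  Merge: [26, 42] + [5, 44] -> [5, 26, 42, 44]
  Split: [22, 24, 28, 33] -> [22, 24] and [28, 33]
    Split: [22, 24] -> [22] and [24]
    Merge: [22] + [24] -> [22, 24]
    Split: [28, 33] -> [28] and [33]
    Merge: [28] + [33] -> [28, 33]
  Merge: [22, 24] + [28, 33] -> [22, 24, 28, 33]
Merge: [5, 26, 42, 44] + [22, 24, 28, 33] -> [5, 22, 24, 26, 28, 33, 42, 44]

Final sorted array: [5, 22, 24, 26, 28, 33, 42, 44]

The merge sort proceeds by recursively splitting the array and merging sorted halves.
After all merges, the sorted array is [5, 22, 24, 26, 28, 33, 42, 44].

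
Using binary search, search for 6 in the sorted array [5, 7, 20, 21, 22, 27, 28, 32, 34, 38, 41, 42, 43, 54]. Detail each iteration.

Binary search for 6 in [5, 7, 20, 21, 22, 27, 28, 32, 34, 38, 41, 42, 43, 54]:

lo=0, hi=13, mid=6, arr[mid]=28 -> 28 > 6, search left half
lo=0, hi=5, mid=2, arr[mid]=20 -> 20 > 6, search left half
lo=0, hi=1, mid=0, arr[mid]=5 -> 5 < 6, search right half
lo=1, hi=1, mid=1, arr[mid]=7 -> 7 > 6, search left half
lo=1 > hi=0, target 6 not found

Binary search determines that 6 is not in the array after 4 comparisons. The search space was exhausted without finding the target.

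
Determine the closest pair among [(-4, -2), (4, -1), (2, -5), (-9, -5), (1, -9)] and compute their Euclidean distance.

Computing all pairwise distances among 5 points:

d((-4, -2), (4, -1)) = 8.0623
d((-4, -2), (2, -5)) = 6.7082
d((-4, -2), (-9, -5)) = 5.831
d((-4, -2), (1, -9)) = 8.6023
d((4, -1), (2, -5)) = 4.4721
d((4, -1), (-9, -5)) = 13.6015
d((4, -1), (1, -9)) = 8.544
d((2, -5), (-9, -5)) = 11.0
d((2, -5), (1, -9)) = 4.1231 <-- minimum
d((-9, -5), (1, -9)) = 10.7703

Closest pair: (2, -5) and (1, -9) with distance 4.1231

The closest pair is (2, -5) and (1, -9) with Euclidean distance 4.1231. For 5 points, brute-force pairwise comparison is shown above. For large n, the divide-and-conquer algorithm (sort by x, recurse on halves, check the dividing strip) achieves O(n log n).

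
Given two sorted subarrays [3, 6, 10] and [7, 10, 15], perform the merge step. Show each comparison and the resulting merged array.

Merging process:

Compare 3 vs 7: take 3 from left. Merged: [3]
Compare 6 vs 7: take 6 from left. Merged: [3, 6]
Compare 10 vs 7: take 7 from right. Merged: [3, 6, 7]
Compare 10 vs 10: take 10 from left. Merged: [3, 6, 7, 10]
Append remaining from right: [10, 15]. Merged: [3, 6, 7, 10, 10, 15]

Final merged array: [3, 6, 7, 10, 10, 15]
Total comparisons: 4

The merged array is [3, 6, 7, 10, 10, 15], requiring 4 comparisons. The merge step runs in O(n) time where n is the total number of elements.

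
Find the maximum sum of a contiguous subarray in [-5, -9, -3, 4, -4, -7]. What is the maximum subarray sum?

Using Kadane's algorithm on [-5, -9, -3, 4, -4, -7]:

Scanning through the array:
Position 1 (value -9): max_ending_here = -9, max_so_far = -5
Position 2 (value -3): max_ending_here = -3, max_so_far = -3
Position 3 (value 4): max_ending_here = 4, max_so_far = 4
Position 4 (value -4): max_ending_here = 0, max_so_far = 4
Position 5 (value -7): max_ending_here = -7, max_so_far = 4

Maximum subarray: [4]
Maximum sum: 4

The maximum subarray is [4] with sum 4. This subarray runs from index 3 to index 3.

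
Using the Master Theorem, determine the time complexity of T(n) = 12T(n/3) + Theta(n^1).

Master Theorem for T(n) = 12T(n/3) + O(n^1):

a = 12, b = 3, c = 1
log_b(a) = log_3(12) = 2.2619

Case 1: c = 1 < log_3(12) = 2.2619
T(n) = O(n^(log_3 12))

For T(n) = 12T(n/3) + O(n^1): log_3(12) = 2.2619. This is Case 1 of the Master Theorem (c < log_b(a), work dominated by leaves), giving O(n^(log_3 12)).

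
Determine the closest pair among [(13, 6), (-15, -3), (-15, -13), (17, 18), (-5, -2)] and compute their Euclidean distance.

Computing all pairwise distances among 5 points:

d((13, 6), (-15, -3)) = 29.4109
d((13, 6), (-15, -13)) = 33.8378
d((13, 6), (17, 18)) = 12.6491
d((13, 6), (-5, -2)) = 19.6977
d((-15, -3), (-15, -13)) = 10.0 <-- minimum
d((-15, -3), (17, 18)) = 38.2753
d((-15, -3), (-5, -2)) = 10.0499
d((-15, -13), (17, 18)) = 44.5533
d((-15, -13), (-5, -2)) = 14.8661
d((17, 18), (-5, -2)) = 29.7321

Closest pair: (-15, -3) and (-15, -13) with distance 10.0

The closest pair is (-15, -3) and (-15, -13) with Euclidean distance 10.0. For 5 points, brute-force pairwise comparison is shown above. For large n, the divide-and-conquer algorithm (sort by x, recurse on halves, check the dividing strip) achieves O(n log n).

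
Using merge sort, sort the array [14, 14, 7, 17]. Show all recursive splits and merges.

Merge sort trace:

Split: [14, 14, 7, 17] -> [14, 14] and [7, 17]
  Split: [14, 14] -> [14] and [14]
  Merge: [14] + [14] -> [14, 14]
  Split: [7, 17] -> [7] and [17]
  Merge: [7] + [17] -> [7, 17]
Merge: [14, 14] + [7, 17] -> [7, 14, 14, 17]

Final sorted array: [7, 14, 14, 17]

The merge sort proceeds by recursively splitting the array and merging sorted halves.
After all merges, the sorted array is [7, 14, 14, 17].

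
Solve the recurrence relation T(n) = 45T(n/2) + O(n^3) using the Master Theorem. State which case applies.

Master Theorem for T(n) = 45T(n/2) + O(n^3):

a = 45, b = 2, c = 3
log_b(a) = log_2(45) = 5.4919

Case 1: c = 3 < log_2(45) = 5.4919
T(n) = O(n^(log_2 45))

For T(n) = 45T(n/2) + O(n^3): log_2(45) = 5.4919. This is Case 1 of the Master Theorem (c < log_b(a), work dominated by leaves), giving O(n^(log_2 45)).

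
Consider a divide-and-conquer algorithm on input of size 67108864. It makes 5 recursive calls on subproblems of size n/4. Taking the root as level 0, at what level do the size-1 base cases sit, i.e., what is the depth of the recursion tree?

For divide and conquer with division factor 4:

Problem sizes at each level:
Level 0: 67108864
Level 1: 16777216
Level 2: 4194304
Level 3: 1048576
Level 4: 262144
Level 5: 65536
Level 6: 16384
Level 7: 4096
Level 8: 1024
Level 9: 256
Level 10: 64
Level 11: 16
Level 12: 4
Level 13: 1

The root is level 0 and the size-1 base case is level 13 (the tree spans levels 0 through 13, i.e. 14 levels counting the root), so the depth is the number of divisions: log_4(67108864) = 13

The recursion tree depth is log_4(67108864) = 13. At each level, the problem size is divided by 4, so it takes 13 divisions to reduce to a base case of size 1. The algorithm makes 5 recursive calls at each level.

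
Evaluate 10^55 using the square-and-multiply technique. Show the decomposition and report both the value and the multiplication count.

Computing 10^55 by squaring (build up from 10^1; each line after the first costs one multiplication):

10^1 = 10
10^2 = (10^1)^2 = 10^2 = 100
10^3 = 10 * 10^2 = 10 * 100 = 1000
10^6 = (10^3)^2 = 1000^2 = 1000000
10^12 = (10^6)^2 = 1000000^2 = 1000000000000
10^13 = 10 * 10^12 = 10 * 1000000000000 = 10000000000000
10^26 = (10^13)^2 = 10000000000000^2 = 100000000000000000000000000
10^27 = 10 * 10^26 = 10 * 100000000000000000000000000 = 1000000000000000000000000000
10^54 = (10^27)^2 = 1000000000000000000000000000^2 = 1000000000000000000000000000000000000000000000000000000
10^55 = 10 * 10^54 = 10 * 1000000000000000000000000000000000000000000000000000000 = 10000000000000000000000000000000000000000000000000000000

Result: 10000000000000000000000000000000000000000000000000000000
Multiplications needed: 9 (9 lines after 10^1)

10^55 = 10000000000000000000000000000000000000000000000000000000. Using exponentiation by squaring, this requires 9 multiplications. The key idea: if the exponent is even, square the half-power; if odd, multiply by the base once.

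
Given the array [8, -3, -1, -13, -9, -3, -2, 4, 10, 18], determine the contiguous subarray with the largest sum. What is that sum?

Using Kadane's algorithm on [8, -3, -1, -13, -9, -3, -2, 4, 10, 18]:

Scanning through the array:
Position 1 (value -3): max_ending_here = 5, max_so_far = 8
Position 2 (value -1): max_ending_here = 4, max_so_far = 8
Position 3 (value -13): max_ending_here = -9, max_so_far = 8
Position 4 (value -9): max_ending_here = -9, max_so_far = 8
Position 5 (value -3): max_ending_here = -3, max_so_far = 8
Position 6 (value -2): max_ending_here = -2, max_so_far = 8
Position 7 (value 4): max_ending_here = 4, max_so_far = 8
Position 8 (value 10): max_ending_here = 14, max_so_far = 14
Position 9 (value 18): max_ending_here = 32, max_so_far = 32

Maximum subarray: [4, 10, 18]
Maximum sum: 32

The maximum subarray is [4, 10, 18] with sum 32. This subarray runs from index 7 to index 9.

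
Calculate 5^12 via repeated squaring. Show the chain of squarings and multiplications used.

Computing 5^12 by squaring (build up from 5^1; each line after the first costs one multiplication):

5^1 = 5
5^2 = (5^1)^2 = 5^2 = 25
5^3 = 5 * 5^2 = 5 * 25 = 125
5^6 = (5^3)^2 = 125^2 = 15625
5^12 = (5^6)^2 = 15625^2 = 244140625

Result: 244140625
Multiplications needed: 4 (4 lines after 5^1)

5^12 = 244140625. Using exponentiation by squaring, this requires 4 multiplications. The key idea: if the exponent is even, square the half-power; if odd, multiply by the base once.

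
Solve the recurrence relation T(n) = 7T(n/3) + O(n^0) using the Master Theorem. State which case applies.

Master Theorem for T(n) = 7T(n/3) + O(n^0):

a = 7, b = 3, c = 0
log_b(a) = log_3(7) = 1.7712

Case 1: c = 0 < log_3(7) = 1.7712
T(n) = O(n^(log_3 7))

For T(n) = 7T(n/3) + O(n^0): log_3(7) = 1.7712. This is Case 1 of the Master Theorem (c < log_b(a), work dominated by leaves), giving O(n^(log_3 7)).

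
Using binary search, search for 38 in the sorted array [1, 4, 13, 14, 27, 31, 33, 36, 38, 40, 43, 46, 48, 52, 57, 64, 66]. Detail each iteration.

Binary search for 38 in [1, 4, 13, 14, 27, 31, 33, 36, 38, 40, 43, 46, 48, 52, 57, 64, 66]:

lo=0, hi=16, mid=8, arr[mid]=38 -> Found target at index 8!

Binary search finds 38 at index 8 after 1 comparisons. The search repeatedly halves the search space by comparing with the middle element.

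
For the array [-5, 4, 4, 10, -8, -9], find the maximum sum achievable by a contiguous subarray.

Using Kadane's algorithm on [-5, 4, 4, 10, -8, -9]:

Scanning through the array:
Position 1 (value 4): max_ending_here = 4, max_so_far = 4
Position 2 (value 4): max_ending_here = 8, max_so_far = 8
Position 3 (value 10): max_ending_here = 18, max_so_far = 18
Position 4 (value -8): max_ending_here = 10, max_so_far = 18
Position 5 (value -9): max_ending_here = 1, max_so_far = 18

Maximum subarray: [4, 4, 10]
Maximum sum: 18

The maximum subarray is [4, 4, 10] with sum 18. This subarray runs from index 1 to index 3.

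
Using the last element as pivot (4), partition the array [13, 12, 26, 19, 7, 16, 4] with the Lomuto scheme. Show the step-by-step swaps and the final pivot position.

Lomuto partition with pivot = 4:

Initial array: [13, 12, 26, 19, 7, 16, 4]

arr[0]=13 > 4: no swap
arr[1]=12 > 4: no swap
arr[2]=26 > 4: no swap
arr[3]=19 > 4: no swap
arr[4]=7 > 4: no swap
arr[5]=16 > 4: no swap

Place pivot at position 0: [4, 12, 26, 19, 7, 16, 13]
Pivot position: 0

After partitioning with pivot 4, the array becomes [4, 12, 26, 19, 7, 16, 13]. The pivot is placed at index 0. All elements to the left of the pivot are <= 4, and all elements to the right are > 4.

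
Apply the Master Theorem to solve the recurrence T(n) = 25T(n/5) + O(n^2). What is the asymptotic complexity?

Master Theorem for T(n) = 25T(n/5) + O(n^2):

a = 25, b = 5, c = 2
log_b(a) = log_5(25) = 2.0000

Case 2: c = 2 = log_5(25) = 2.0000
T(n) = O(n^2 log n) = O(n^2 log n)

For T(n) = 25T(n/5) + O(n^2): log_5(25) = 2.0000. This is Case 2 of the Master Theorem (c = log_b(a), equal work at all levels), giving O(n^2 log n).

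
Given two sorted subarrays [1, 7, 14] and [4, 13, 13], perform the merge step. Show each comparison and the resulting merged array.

Merging process:

Compare 1 vs 4: take 1 from left. Merged: [1]
Compare 7 vs 4: take 4 from right. Merged: [1, 4]
Compare 7 vs 13: take 7 from left. Merged: [1, 4, 7]
Compare 14 vs 13: take 13 from right. Merged: [1, 4, 7, 13]
Compare 14 vs 13: take 13 from right. Merged: [1, 4, 7, 13, 13]
Append remaining from left: [14]. Merged: [1, 4, 7, 13, 13, 14]

Final merged array: [1, 4, 7, 13, 13, 14]
Total comparisons: 5

The merged array is [1, 4, 7, 13, 13, 14], requiring 5 comparisons. The merge step runs in O(n) time where n is the total number of elements.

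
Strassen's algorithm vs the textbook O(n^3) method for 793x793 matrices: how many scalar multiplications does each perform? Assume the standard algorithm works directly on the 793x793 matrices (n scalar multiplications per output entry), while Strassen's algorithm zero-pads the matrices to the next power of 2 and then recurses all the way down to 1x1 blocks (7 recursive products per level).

Matrix multiplication for 793x793 matrices:

Strassen's algorithm requires power-of-2 dimensions. Pad 793x793 to 1024x1024 (next power of 2).

Standard algorithm: 793^3 = 498677257 multiplications
Strassen's algorithm: 7^(log2(1024)) = 7^10 = 282475249 multiplications
Savings: 498677257 - 282475249 = 216202008 multiplications

Standard: 498677257 multiplications (793^3). Strassen: 282475249 multiplications (7^10, after padding to 1024x1024). Strassen reduces 8 recursive multiplications to 7 at each level.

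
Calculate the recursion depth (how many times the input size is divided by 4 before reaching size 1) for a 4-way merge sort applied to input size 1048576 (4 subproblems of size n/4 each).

For divide and conquer with division factor 4:

Problem sizes at each level:
Level 0: 1048576
Level 1: 262144
Level 2: 65536
Level 3: 16384
Level 4: 4096
Level 5: 1024
Level 6: 256
Level 7: 64
Level 8: 16
Level 9: 4
Level 10: 1

The root is level 0 and the size-1 base case is level 10 (the tree spans levels 0 through 10, i.e. 11 levels counting the root), so the depth is the number of divisions: log_4(1048576) = 10

The recursion tree depth is log_4(1048576) = 10. At each level, the problem size is divided by 4, so it takes 10 divisions to reduce to a base case of size 1. The algorithm makes 4 recursive calls at each level.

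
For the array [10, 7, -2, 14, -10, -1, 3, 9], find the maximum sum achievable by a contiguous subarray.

Using Kadane's algorithm on [10, 7, -2, 14, -10, -1, 3, 9]:

Scanning through the array:
Position 1 (value 7): max_ending_here = 17, max_so_far = 17
Position 2 (value -2): max_ending_here = 15, max_so_far = 17
Position 3 (value 14): max_ending_here = 29, max_so_far = 29
Position 4 (value -10): max_ending_here = 19, max_so_far = 29
Position 5 (value -1): max_ending_here = 18, max_so_far = 29
Position 6 (value 3): max_ending_here = 21, max_so_far = 29
Position 7 (value 9): max_ending_here = 30, max_so_far = 30

Maximum subarray: [10, 7, -2, 14, -10, -1, 3, 9]
Maximum sum: 30

The maximum subarray is [10, 7, -2, 14, -10, -1, 3, 9] with sum 30. This subarray runs from index 0 to index 7.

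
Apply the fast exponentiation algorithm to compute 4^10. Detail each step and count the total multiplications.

Computing 4^10 by squaring (build up from 4^1; each line after the first costs one multiplication):

4^1 = 4
4^2 = (4^1)^2 = 4^2 = 16
4^4 = (4^2)^2 = 16^2 = 256
4^5 = 4 * 4^4 = 4 * 256 = 1024
4^10 = (4^5)^2 = 1024^2 = 1048576

Result: 1048576
Multiplications needed: 4 (4 lines after 4^1)

4^10 = 1048576. Using exponentiation by squaring, this requires 4 multiplications. The key idea: if the exponent is even, square the half-power; if odd, multiply by the base once.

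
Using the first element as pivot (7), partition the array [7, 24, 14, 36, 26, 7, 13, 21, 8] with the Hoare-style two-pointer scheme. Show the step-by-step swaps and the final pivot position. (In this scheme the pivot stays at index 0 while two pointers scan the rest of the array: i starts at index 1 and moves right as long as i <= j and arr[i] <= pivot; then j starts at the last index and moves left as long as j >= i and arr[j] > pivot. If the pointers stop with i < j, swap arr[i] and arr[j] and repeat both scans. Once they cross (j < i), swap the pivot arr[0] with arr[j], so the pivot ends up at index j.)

Hoare-style two-pointer partition with pivot = 7:

Initial array: [7, 24, 14, 36, 26, 7, 13, 21, 8]

Pointers start at i = 1, j = 8.
i stops at index 1 (arr[1]=24 > 7), j stops at index 5 (arr[5]=7 <= 7): swap arr[1] and arr[5], array becomes [7, 7, 14, 36, 26, 24, 13, 21, 8]
i ends at 2, j ends at 1: the pointers have crossed (j < i), so scanning stops.

Swap pivot arr[0] with arr[1] to place pivot at position 1: [7, 7, 14, 36, 26, 24, 13, 21, 8]
Pivot position: 1

After partitioning with pivot 7, the array becomes [7, 7, 14, 36, 26, 24, 13, 21, 8]. The pivot is placed at index 1. All elements to the left of the pivot are <= 7, and all elements to the right are > 7.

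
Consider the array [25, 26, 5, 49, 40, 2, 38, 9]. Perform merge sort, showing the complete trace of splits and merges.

Merge sort trace:

Split: [25, 26, 5, 49, 40, 2, 38, 9] -> [25, 26, 5, 49] and [40, 2, 38, 9]
  Split: [25, 26, 5, 49] -> [25, 26] and [5, 49]
    Split: [25, 26] -> [25] and [26]
    Merge: [25] + [26] -> [25, 26]
    Split: [5, 49] -> [5] and [49]
    Merge: [5] + [49] -> [5, 49]
  Merge: [25, 26] + [5, 49] -> [5, 25, 26, 49]
  Split: [40, 2, 38, 9] -> [40, 2] and [38, 9]
    Split: [40, 2] -> [40] and [2]
    Merge: [40] + [2] -> [2, 40]
    Split: [38, 9] -> [38] and [9]
    Merge: [38] + [9] -> [9, 38]
  Merge: [2, 40] + [9, 38] -> [2, 9, 38, 40]
Merge: [5, 25, 26, 49] + [2, 9, 38, 40] -> [2, 5, 9, 25, 26, 38, 40, 49]

Final sorted array: [2, 5, 9, 25, 26, 38, 40, 49]

The merge sort proceeds by recursively splitting the array and merging sorted halves.
After all merges, the sorted array is [2, 5, 9, 25, 26, 38, 40, 49].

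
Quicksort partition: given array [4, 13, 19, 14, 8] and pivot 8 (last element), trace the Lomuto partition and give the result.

Lomuto partition with pivot = 8:

Initial array: [4, 13, 19, 14, 8]

arr[0]=4 <= 8: swap with position 0, array becomes [4, 13, 19, 14, 8]
arr[1]=13 > 8: no swap
arr[2]=19 > 8: no swap
arr[3]=14 > 8: no swap

Place pivot at position 1: [4, 8, 19, 14, 13]
Pivot position: 1

After partitioning with pivot 8, the array becomes [4, 8, 19, 14, 13]. The pivot is placed at index 1. All elements to the left of the pivot are <= 8, and all elements to the right are > 8.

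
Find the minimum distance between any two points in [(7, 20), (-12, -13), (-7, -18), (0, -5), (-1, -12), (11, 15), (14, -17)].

Computing all pairwise distances among 7 points:

d((7, 20), (-12, -13)) = 38.0789
d((7, 20), (-7, -18)) = 40.4969
d((7, 20), (0, -5)) = 25.9615
d((7, 20), (-1, -12)) = 32.9848
d((7, 20), (11, 15)) = 6.4031 <-- minimum
d((7, 20), (14, -17)) = 37.6563
d((-12, -13), (-7, -18)) = 7.0711
d((-12, -13), (0, -5)) = 14.4222
d((-12, -13), (-1, -12)) = 11.0454
d((-12, -13), (11, 15)) = 36.2353
d((-12, -13), (14, -17)) = 26.3059
d((-7, -18), (0, -5)) = 14.7648
d((-7, -18), (-1, -12)) = 8.4853
d((-7, -18), (11, 15)) = 37.5899
d((-7, -18), (14, -17)) = 21.0238
d((0, -5), (-1, -12)) = 7.0711
d((0, -5), (11, 15)) = 22.8254
d((0, -5), (14, -17)) = 18.4391
d((-1, -12), (11, 15)) = 29.5466
d((-1, -12), (14, -17)) = 15.8114
d((11, 15), (14, -17)) = 32.1403

Closest pair: (7, 20) and (11, 15) with distance 6.4031

The closest pair is (7, 20) and (11, 15) with Euclidean distance 6.4031. For 7 points, brute-force pairwise comparison is shown above. For large n, the divide-and-conquer algorithm (sort by x, recurse on halves, check the dividing strip) achieves O(n log n).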